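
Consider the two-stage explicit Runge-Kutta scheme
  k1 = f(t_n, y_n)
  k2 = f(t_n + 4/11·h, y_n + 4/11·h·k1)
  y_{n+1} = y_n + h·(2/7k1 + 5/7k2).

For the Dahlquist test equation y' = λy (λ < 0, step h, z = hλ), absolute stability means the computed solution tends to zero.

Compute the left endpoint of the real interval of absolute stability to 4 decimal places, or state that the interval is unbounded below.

Test eqn y'=λy, z=hλ:
  k1=λy_n ⇒ h·k1=z·y_n;  k2=λ(1+4/11z)y_n ⇒ h·k2=z(1+4/11z)y_n
  y_{n+1}/y_n = 1 + 2/7z + 5/7z(1+4/11z) = 1 + z + 20/77z²
  Hence R(z) = 1 + z + 20/77z².

Boundary: |R(x)|=1, x<0.
x=-1.48: |R|=0.0889
R=1: x+20/77x²=0 ⇒ x=−77/20=-3.8500; min R=1−1/(4·20/77)=0.0375>−1
Confirm numerically:
  x=-2.751: |R|=0.21471 <1
  x=-2.220: |R|=0.06010 <1
  x=-2.217: |R|=0.05965 <1
  x=-4.441: |R|=1.68172 >1
  x=-4.398: |R|=1.62600 >1
  x=-4.311: |R|=1.51620 >1
So |R|<1 on (-3.8500, 0).

left endpoint -3.8500.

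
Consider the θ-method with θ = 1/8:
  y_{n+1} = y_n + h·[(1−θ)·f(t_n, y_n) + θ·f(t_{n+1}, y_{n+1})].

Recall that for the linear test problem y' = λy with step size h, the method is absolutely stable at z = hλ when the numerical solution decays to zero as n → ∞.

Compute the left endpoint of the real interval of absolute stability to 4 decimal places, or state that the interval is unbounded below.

left endpoint -2.6667.

Test eqn y'=λy, z=hλ:
  y_{n+1} = y_n + z·[7/8·y_n + 1/8·y_{n+1}] ⇒ (1 − 1/8z)y_{n+1} = (1 + 7/8z)y_n
  ⇒ R(z) = (1 + 7/8z)/(1 − 1/8z).

Boundary: |R(x)|=1, x<0.
x=-0.65: |R|=0.3988
R=−1: 1+7/8x = −1+1/8x ⇒ -3/4x=2 ⇒ x=2/(-3/4)=-2.6667
Confirm numerically:
  x=-1.846: |R|=0.49990 <1
  x=-1.212: |R|=0.05254 <1
  x=-1.087: |R|=0.04303 <1
  x=-3.263: |R|=1.31768 >1
  x=-2.687: |R|=1.01142 >1
Interval (-2.6667, 0).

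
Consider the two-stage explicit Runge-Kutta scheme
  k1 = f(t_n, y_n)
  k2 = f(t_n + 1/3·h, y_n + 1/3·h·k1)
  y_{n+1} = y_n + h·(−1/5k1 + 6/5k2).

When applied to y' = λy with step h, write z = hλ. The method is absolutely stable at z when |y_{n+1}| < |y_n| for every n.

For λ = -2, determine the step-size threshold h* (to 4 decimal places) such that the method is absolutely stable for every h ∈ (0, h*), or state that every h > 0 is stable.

Test eqn y'=λy, z=hλ:
  k1=λy_n ⇒ h·k1=z·y_n;  k2=λ(1+1/3z)y_n ⇒ h·k2=z(1+1/3z)y_n
  y_{n+1}/y_n = 1 − 1/5z + 6/5z(1+1/3z) = 1 + z + 2/5z²
  ⇒ R(z) = 1 + z + 2/5z².

Solve |R(x)|<1 on ℝ⁻.
x=-0.76: |R|=0.4710
R=1: x+2/5x²=0 ⇒ x=−5/2=-2.5000; min R=1−1/(4·2/5)=0.3750>−1
Confirm numerically:
  x=-2.374: |R|=0.88035 <1
  x=-1.705: |R|=0.45781 <1
  x=-1.226: |R|=0.37523 <1
  x=-3.098: |R|=1.74104 >1
  x=-2.876: |R|=1.43255 >1
  x=-2.689: |R|=1.20329 >1
Interval (-2.5000, 0).

(-2.5000,0); λ=-2 ⇒ h* = (5/2)/2 = 1.2500.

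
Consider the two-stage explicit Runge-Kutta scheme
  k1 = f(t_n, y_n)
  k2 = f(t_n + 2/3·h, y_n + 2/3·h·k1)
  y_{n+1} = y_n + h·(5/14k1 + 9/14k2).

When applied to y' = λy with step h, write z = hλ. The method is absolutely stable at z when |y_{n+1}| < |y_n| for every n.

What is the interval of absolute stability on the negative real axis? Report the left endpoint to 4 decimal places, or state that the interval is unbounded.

Test eqn y'=λy, z=hλ:
  k1=λy_n ⇒ h·k1=z·y_n;  k2=λ(1+2/3z)y_n ⇒ h·k2=z(1+2/3z)y_n
  y_{n+1}/y_n = 1 + 5/14z + 9/14z(1+2/3z) = 1 + z + 3/7z²
  Hence R(z) = 1 + z + 3/7z².

Boundary: |R(x)|=1, x<0.
x=-1.22: |R|=0.4179
R=1: x+3/7x²=0 ⇒ x=−7/3=-2.3333; min R=1−1/(4·3/7)=0.4167>−1
Confirm numerically:
  x=-2.310: |R|=0.97690 <1
  x=-2.181: |R|=0.85761 <1
  x=-1.373: |R|=0.43491 <1
  x=-1.268: |R|=0.42107 <1
  x=-2.528: |R|=1.21091 >1
  x=-2.472: |R|=1.14691 >1
So |R|<1 on (-2.3333, 0).

z∈(-2.3333,0).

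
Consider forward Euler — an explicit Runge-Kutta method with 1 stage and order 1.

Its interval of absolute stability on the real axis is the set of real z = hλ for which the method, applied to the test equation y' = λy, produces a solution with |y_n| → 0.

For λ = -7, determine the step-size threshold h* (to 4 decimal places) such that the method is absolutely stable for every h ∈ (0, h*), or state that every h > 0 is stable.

(-2.0000,0); λ=-7 ⇒ h* = 0.2857.

With y'=λy (z=hλ):
  order 1, 1-stage ⇒ R(z)=1+z
  (e.g. R(-1.33)=-0.33000, |R|=0.33000)

Solve |R(x)|<1 on ℝ⁻.
x=-1.33: |R|=0.3300
|R(-1.96)|=0.9600 |R(-1.28)|=0.2800 |R(-0.85)|=0.1500
Bisect:
  x_lo=-2.7119 |R|=1.7119  x_hi=-0.1686 |R|=0.8314
  mid=-1.44023 |R|=0.44023 →hi
  mid=-2.07606 |R|=1.07606 →lo
  mid=-1.75815 |R|=0.75815 →hi
  mid=-1.91711 |R|=0.91711 →hi
  mid=-1.99658 |R|=0.99658 →hi
  mid=-2.03632 |R|=1.03632 →lo
  mid=-2.01645 |R|=1.01645 →lo
  ...
  [-2.00015,-2.00000] ⇒ x*=-2.0000
So |R|<1 on (-2.0000, 0).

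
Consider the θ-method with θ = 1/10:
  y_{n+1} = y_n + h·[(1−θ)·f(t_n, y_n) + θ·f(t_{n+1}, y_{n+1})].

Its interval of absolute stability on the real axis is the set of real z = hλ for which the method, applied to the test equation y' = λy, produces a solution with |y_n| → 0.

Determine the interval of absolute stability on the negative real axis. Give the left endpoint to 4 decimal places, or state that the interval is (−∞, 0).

Set f=λy, z=hλ:
  y_{n+1} = y_n + z·[9/10·y_n + 1/10·y_{n+1}] ⇒ (1 − 1/10z)y_{n+1} = (1 + 9/10z)y_n
  so R(z) = (1 + 9/10z)/(1 − 1/10z).

Need |R(x)|<1, x<0.
x=-0.74: |R|=0.3110
R=−1: 1+9/10x = −1+1/10x ⇒ -4/5x=2 ⇒ x=2/(-4/5)=-2.5000
Confirm numerically:
  x=-2.389: |R|=0.92832 <1
  x=-1.976: |R|=0.64997 <1
  x=-1.944: |R|=0.62760 <1
  x=-1.247: |R|=0.10874 <1
  x=-2.858: |R|=1.22274 >1
  x=-2.713: |R|=1.13404 >1
  x=-2.676: |R|=1.11108 >1
Interval (-2.5000, 0).

z∈(-2.5000,0).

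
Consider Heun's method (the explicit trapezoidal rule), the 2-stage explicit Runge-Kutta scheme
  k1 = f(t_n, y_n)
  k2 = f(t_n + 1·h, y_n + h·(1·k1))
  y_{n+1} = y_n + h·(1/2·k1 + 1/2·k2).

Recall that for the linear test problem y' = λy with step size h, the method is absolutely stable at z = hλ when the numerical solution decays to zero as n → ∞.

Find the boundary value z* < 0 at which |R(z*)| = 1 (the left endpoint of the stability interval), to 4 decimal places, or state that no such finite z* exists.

With y'=λy (z=hλ):
  order 2, 2-stage ⇒ R(z)=1+z+z^2/2
  (e.g. R(-0.67)=0.55445, |R|=0.55445)

Solve |R(x)|<1 on ℝ⁻.
x=-0.67: |R|=0.5544
|R(-1.45)|=0.6013 |R(-1.4)|=0.5800 |R(-1.18)|=0.5162
Bisect:
  x_lo=-2.4388 |R|=1.5351  x_hi=-0.2504 |R|=0.7810
  mid=-1.34457 |R|=0.55936 →hi
  mid=-1.89168 |R|=0.89755 →hi
  mid=-2.16524 |R|=1.17889 →lo
  mid=-2.02846 |R|=1.02887 →lo
  mid=-1.96007 |R|=0.96087 →hi
  mid=-1.99427 |R|=0.99428 →hi
  mid=-2.01136 |R|=1.01143 →lo
  mid=-2.00281 |R|=1.00282 →lo
  ...
  [-2.00001,-1.99988] ⇒ x*=-2.0000
So |R|<1 on (-2.0000, 0).

left endpoint -2.0000.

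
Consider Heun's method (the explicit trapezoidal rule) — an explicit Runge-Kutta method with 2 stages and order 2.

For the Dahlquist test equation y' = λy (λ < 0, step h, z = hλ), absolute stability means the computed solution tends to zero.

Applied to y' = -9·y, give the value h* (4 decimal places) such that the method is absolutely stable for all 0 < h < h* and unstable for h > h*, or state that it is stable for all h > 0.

With y'=λy (z=hλ):
  order 2, 2-stage ⇒ R(z)=1+z+z^2/2
  (e.g. R(-1.32)=0.55120, |R|=0.55120)

Boundary: |R(x)|=1, x<0.
x=-1.32: |R|=0.5512
|R(-1.97)|=0.9704 |R(-1.14)|=0.5098 |R(-0.75)|=0.5312
Bisect:
  x_lo=-2.3038 |R|=1.3499  x_hi=-0.1692 |R|=0.8451
  mid=-1.23652 |R|=0.52797 →hi
  mid=-1.77015 |R|=0.79657 →hi
  mid=-2.03697 |R|=1.03765 →lo
  mid=-1.90356 |R|=0.90821 →hi
  mid=-1.97027 |R|=0.97071 →hi
  mid=-2.00362 |R|=1.00362 →lo
  mid=-1.98694 |R|=0.98703 →hi
  mid=-1.99528 |R|=0.99529 →hi
  ...
  [-2.00010,-1.99997] ⇒ x*=-2.0000
Stable set (-2.0000, 0).

(-2.0000,0); λ=-9 ⇒ h* = 0.2222.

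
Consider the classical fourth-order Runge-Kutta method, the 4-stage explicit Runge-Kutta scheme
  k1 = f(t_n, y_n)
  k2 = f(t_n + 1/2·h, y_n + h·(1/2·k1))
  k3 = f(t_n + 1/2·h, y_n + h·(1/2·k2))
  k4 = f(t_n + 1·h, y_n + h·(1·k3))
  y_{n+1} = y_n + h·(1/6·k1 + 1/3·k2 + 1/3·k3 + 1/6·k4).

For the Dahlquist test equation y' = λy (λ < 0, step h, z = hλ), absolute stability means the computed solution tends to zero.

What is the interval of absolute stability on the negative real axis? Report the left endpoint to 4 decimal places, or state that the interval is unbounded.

On y'=λy, z=hλ:
  order 4, 4-stage ⇒ R(z)=1+z+z^2/2+z^3/6+z^4/24
  (e.g. R(-1.01)=0.37169, |R|=0.37169)

Solve |R(x)|<1 on ℝ⁻.
x=-1.01: |R|=0.3717
|R(-2.98)|=1.3355 |R(-1.55)|=0.2711 |R(-0.52)|=0.5948
Bisect:
  x_lo=-3.4713 |R|=2.6321  x_hi=-0.1431 |R|=0.8667
  mid=-1.80718 |R|=0.28651 →hi
  mid=-2.63923 |R|=0.80121 →hi
  mid=-3.05526 |R|=1.48938 →lo
  mid=-2.84724 |R|=1.09749 →lo
  mid=-2.74324 |R|=0.93842 →hi
  mid=-2.79524 |R|=1.01510 →lo
  mid=-2.76924 |R|=0.97606 →hi
  ...
  [-2.78549,-2.78529] ⇒ x*=-2.7853
So |R|<1 on (-2.7853, 0).

(-2.7853, 0).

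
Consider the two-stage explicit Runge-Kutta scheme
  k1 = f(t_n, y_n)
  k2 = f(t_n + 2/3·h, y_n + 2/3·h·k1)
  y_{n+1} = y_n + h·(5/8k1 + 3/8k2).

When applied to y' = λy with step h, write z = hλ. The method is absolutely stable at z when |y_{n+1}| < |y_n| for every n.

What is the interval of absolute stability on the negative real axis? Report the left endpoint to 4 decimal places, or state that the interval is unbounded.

z∈(-4.0000,0).

Set f=λy, z=hλ:
  k1=λy_n ⇒ h·k1=z·y_n;  k2=λ(1+2/3z)y_n ⇒ h·k2=z(1+2/3z)y_n
  y_{n+1}/y_n = 1 + 5/8z + 3/8z(1+2/3z) = 1 + z + 1/4z²
  Hence R(z) = 1 + z + 1/4z².

Find x<0 with |R(x)|<1.
x=-0.95: |R|=0.2756
R=1: x+1/4x²=0 ⇒ x=−4=-4.0000; min R=1−1/(4·1/4)=0.0000>−1
Confirm numerically:
  x=-3.664: |R|=0.69222 <1
  x=-2.713: |R|=0.12709 <1
  x=-2.338: |R|=0.02856 <1
  x=-2.177: |R|=0.00783 <1
  x=-4.222: |R|=1.23432 >1
  x=-4.056: |R|=1.05678 >1
Interval (-4.0000, 0).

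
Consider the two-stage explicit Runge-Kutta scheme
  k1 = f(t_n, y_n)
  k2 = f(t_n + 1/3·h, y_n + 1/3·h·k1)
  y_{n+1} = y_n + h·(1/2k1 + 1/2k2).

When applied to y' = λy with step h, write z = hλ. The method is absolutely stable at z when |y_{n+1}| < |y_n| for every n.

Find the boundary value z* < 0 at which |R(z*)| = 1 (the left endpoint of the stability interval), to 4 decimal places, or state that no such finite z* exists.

z* = -6.0000.

With y'=λy (z=hλ):
  k1=λy_n ⇒ h·k1=z·y_n;  k2=λ(1+1/3z)y_n ⇒ h·k2=z(1+1/3z)y_n
  y_{n+1}/y_n = 1 + 1/2z + 1/2z(1+1/3z) = 1 + z + 1/6z²
  so R(z) = 1 + z + 1/6z².

Boundary: |R(x)|=1, x<0.
x=-1.71: |R|=0.2227
R=1: x+1/6x²=0 ⇒ x=−6=-6.0000; min R=1−1/(4·1/6)=-0.5000>−1
Confirm numerically:
  x=-5.797: |R|=0.80387 <1
  x=-3.419: |R|=0.47074 <1
  x=-3.151: |R|=0.49620 <1
  x=-2.832: |R|=0.49530 <1
  x=-6.529: |R|=1.57564 >1
  x=-6.083: |R|=1.08415 >1
So |R|<1 on (-6.0000, 0).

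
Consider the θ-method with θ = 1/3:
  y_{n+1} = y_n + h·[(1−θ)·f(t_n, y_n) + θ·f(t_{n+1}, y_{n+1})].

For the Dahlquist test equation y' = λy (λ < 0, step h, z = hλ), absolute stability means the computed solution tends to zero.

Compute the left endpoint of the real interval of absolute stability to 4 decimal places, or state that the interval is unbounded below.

left endpoint -6.0000.

On y'=λy, z=hλ:
  y_{n+1} = y_n + z·[2/3·y_n + 1/3·y_{n+1}] ⇒ (1 − 1/3z)y_{n+1} = (1 + 2/3z)y_n
  so R(z) = (1 + 2/3z)/(1 − 1/3z).

Need |R(x)|<1, x<0.
x=-1.75: |R|=0.1053
R=−1: 1+2/3x = −1+1/3x ⇒ -1/3x=2 ⇒ x=2/(-1/3)=-6.0000
Confirm numerically:
  x=-4.101: |R|=0.73257 <1
  x=-3.619: |R|=0.64028 <1
  x=-3.015: |R|=0.50374 <1
  x=-2.990: |R|=0.49750 <1
  x=-6.381: |R|=1.04061 >1
  x=-6.171: |R|=1.01865 >1
Interval (-6.0000, 0).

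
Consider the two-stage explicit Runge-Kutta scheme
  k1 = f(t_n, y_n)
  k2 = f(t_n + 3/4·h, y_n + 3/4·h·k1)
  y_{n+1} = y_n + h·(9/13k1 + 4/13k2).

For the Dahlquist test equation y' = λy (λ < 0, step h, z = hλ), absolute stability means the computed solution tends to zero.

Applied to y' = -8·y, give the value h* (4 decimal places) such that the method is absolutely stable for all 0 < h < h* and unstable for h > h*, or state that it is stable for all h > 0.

(-4.3333,0); λ=-8 ⇒ h* = (13/3)/8 = 0.5417.

Test eqn y'=λy, z=hλ:
  k1=λy_n ⇒ h·k1=z·y_n;  k2=λ(1+3/4z)y_n ⇒ h·k2=z(1+3/4z)y_n
  y_{n+1}/y_n = 1 + 9/13z + 4/13z(1+3/4z) = 1 + z + 3/13z²
  Hence R(z) = 1 + z + 3/13z².

Find x<0 with |R(x)|<1.
x=-1.48: |R|=0.0255
R=1: x+3/13x²=0 ⇒ x=−13/3=-4.3333; min R=1−1/(4·3/13)=-0.0833>−1
Confirm numerically:
  x=-3.522: |R|=0.34057 <1
  x=-3.438: |R|=0.28966 <1
  x=-2.450: |R|=0.06481 <1
  x=-4.794: |R|=1.50964 >1
  x=-4.510: |R|=1.18387 >1
  x=-4.457: |R|=1.12720 >1
Interval (-4.3333, 0).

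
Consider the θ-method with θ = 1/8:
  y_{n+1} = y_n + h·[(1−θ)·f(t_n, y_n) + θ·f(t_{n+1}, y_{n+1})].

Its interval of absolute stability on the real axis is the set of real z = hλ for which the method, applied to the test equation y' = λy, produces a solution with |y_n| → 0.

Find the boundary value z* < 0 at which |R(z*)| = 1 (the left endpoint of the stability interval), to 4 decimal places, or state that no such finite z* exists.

left endpoint -2.6667.

On y'=λy, z=hλ:
  y_{n+1} = y_n + z·[7/8·y_n + 1/8·y_{n+1}] ⇒ (1 − 1/8z)y_{n+1} = (1 + 7/8z)y_n
  Hence R(z) = (1 + 7/8z)/(1 − 1/8z).

Find x<0 with |R(x)|<1.
x=-0.85: |R|=0.2316
R=−1: 1+7/8x = −1+1/8x ⇒ -3/4x=2 ⇒ x=2/(-3/4)=-2.6667
Confirm numerically:
  x=-2.610: |R|=0.96795 <1
  x=-2.046: |R|=0.62931 <1
  x=-1.766: |R|=0.44665 <1
  x=-1.435: |R|=0.21675 <1
  x=-3.220: |R|=1.29590 >1
  x=-2.737: |R|=1.03930 >1
  x=-2.732: |R|=1.03653 >1
Interval (-2.6667, 0).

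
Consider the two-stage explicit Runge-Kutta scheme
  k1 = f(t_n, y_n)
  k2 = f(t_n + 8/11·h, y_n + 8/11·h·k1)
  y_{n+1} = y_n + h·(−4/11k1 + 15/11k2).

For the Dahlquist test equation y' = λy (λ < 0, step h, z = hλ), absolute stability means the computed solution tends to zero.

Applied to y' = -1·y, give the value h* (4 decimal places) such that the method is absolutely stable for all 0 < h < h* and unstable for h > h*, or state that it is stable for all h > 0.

On y'=λy, z=hλ:
  k1=λy_n ⇒ h·k1=z·y_n;  k2=λ(1+8/11z)y_n ⇒ h·k2=z(1+8/11z)y_n
  y_{n+1}/y_n = 1 − 4/11z + 15/11z(1+8/11z) = 1 + z + 120/121z²
  ⇒ R(z) = 1 + z + 120/121z².

Solve |R(x)|<1 on ℝ⁻.
x=-1.53: |R|=1.7916
R=1: x+120/121x²=0 ⇒ x=−121/120=-1.0083; min R=1−1/(4·120/121)=0.7479>−1
Confirm numerically:
  x=-0.971: |R|=0.96405 <1
  x=-0.813: |R|=0.84251 <1
  x=-0.704: |R|=0.78752 <1
  x=-1.548: |R|=1.82850 >1
  x=-1.398: |R|=1.54025 >1
  x=-1.219: |R|=1.25468 >1
Stable set (-1.0083, 0).

(-1.0083,0); λ=-1 ⇒ h* = (121/120)/1 = 1.0083.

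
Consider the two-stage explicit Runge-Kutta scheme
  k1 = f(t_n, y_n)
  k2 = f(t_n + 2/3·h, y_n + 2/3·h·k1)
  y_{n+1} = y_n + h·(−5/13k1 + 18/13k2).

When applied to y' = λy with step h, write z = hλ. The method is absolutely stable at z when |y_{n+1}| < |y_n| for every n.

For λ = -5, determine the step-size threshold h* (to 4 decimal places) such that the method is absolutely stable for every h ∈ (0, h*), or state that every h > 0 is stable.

(-1.0833,0); λ=-5 ⇒ h* = (13/12)/5 = 0.2167.

Test eqn y'=λy, z=hλ:
  k1=λy_n ⇒ h·k1=z·y_n;  k2=λ(1+2/3z)y_n ⇒ h·k2=z(1+2/3z)y_n
  y_{n+1}/y_n = 1 − 5/13z + 18/13z(1+2/3z) = 1 + z + 12/13z²
  so R(z) = 1 + z + 12/13z².

Solve |R(x)|<1 on ℝ⁻.
x=-1.75: |R|=2.0769
R=1: x+12/13x²=0 ⇒ x=−13/12=-1.0833; min R=1−1/(4·12/13)=0.7292>−1
Confirm numerically:
  x=-1.038: |R|=0.95656 <1
  x=-0.940: |R|=0.87563 <1
  x=-0.770: |R|=0.77729 <1
  x=-0.495: |R|=0.73118 <1
  x=-1.648: |R|=1.85899 >1
  x=-1.601: |R|=1.76503 >1
  x=-1.320: |R|=1.28837 >1
So |R|<1 on (-1.0833, 0).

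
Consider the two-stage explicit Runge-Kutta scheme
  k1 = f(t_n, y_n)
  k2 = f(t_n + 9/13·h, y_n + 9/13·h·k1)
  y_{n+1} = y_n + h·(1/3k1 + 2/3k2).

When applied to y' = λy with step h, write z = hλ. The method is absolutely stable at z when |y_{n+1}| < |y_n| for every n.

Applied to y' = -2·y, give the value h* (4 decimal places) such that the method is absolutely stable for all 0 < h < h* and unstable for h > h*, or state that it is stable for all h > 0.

Test eqn y'=λy, z=hλ:
  k1=λy_n ⇒ h·k1=z·y_n;  k2=λ(1+9/13z)y_n ⇒ h·k2=z(1+9/13z)y_n
  y_{n+1}/y_n = 1 + 1/3z + 2/3z(1+9/13z) = 1 + z + 6/13z²
  R(z) = 1 + z + 6/13z².

Boundary: |R(x)|=1, x<0.
x=-0.86: |R|=0.4814
R=1: x+6/13x²=0 ⇒ x=−13/6=-2.1667; min R=1−1/(4·6/13)=0.4583>−1
Confirm numerically:
  x=-1.510: |R|=0.54235 <1
  x=-1.495: |R|=0.53655 <1
  x=-1.219: |R|=0.46683 <1
  x=-1.168: |R|=0.46164 <1
  x=-2.639: |R|=1.57530 >1
  x=-2.562: |R|=1.46747 >1
  x=-2.502: |R|=1.38723 >1
So |R|<1 on (-2.1667, 0).

(-2.1667,0); λ=-2 ⇒ h* = (13/6)/2 = 1.0833.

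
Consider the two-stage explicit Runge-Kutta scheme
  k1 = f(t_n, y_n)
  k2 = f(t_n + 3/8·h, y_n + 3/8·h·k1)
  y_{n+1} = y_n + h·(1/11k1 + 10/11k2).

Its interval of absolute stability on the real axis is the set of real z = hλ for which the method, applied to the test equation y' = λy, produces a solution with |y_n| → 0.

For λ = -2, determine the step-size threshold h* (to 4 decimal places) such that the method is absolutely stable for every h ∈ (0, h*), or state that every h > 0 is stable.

Test eqn y'=λy, z=hλ:
  k1=λy_n ⇒ h·k1=z·y_n;  k2=λ(1+3/8z)y_n ⇒ h·k2=z(1+3/8z)y_n
  y_{n+1}/y_n = 1 + 1/11z + 10/11z(1+3/8z) = 1 + z + 15/44z²
  ⇒ R(z) = 1 + z + 15/44z².

Boundary: |R(x)|=1, x<0.
x=-0.84: |R|=0.4005
R=1: x+15/44x²=0 ⇒ x=−44/15=-2.9333; min R=1−1/(4·15/44)=0.2667>−1
Confirm numerically:
  x=-2.451: |R|=0.59698 <1
  x=-2.040: |R|=0.37873 <1
  x=-1.672: |R|=0.28104 <1
  x=-3.136: |R|=1.21667 >1
  x=-3.123: |R|=1.20193 >1
Interval (-2.9333, 0).

(-2.9333,0); λ=-2 ⇒ h* = (44/15)/2 = 1.4667.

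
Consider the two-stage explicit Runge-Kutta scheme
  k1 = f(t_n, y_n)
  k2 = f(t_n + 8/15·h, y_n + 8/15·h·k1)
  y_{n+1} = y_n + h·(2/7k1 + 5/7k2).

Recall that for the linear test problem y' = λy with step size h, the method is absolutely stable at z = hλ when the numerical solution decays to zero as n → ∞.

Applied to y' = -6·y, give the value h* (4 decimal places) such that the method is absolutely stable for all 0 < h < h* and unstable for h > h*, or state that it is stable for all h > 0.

(-2.6250,0); λ=-6 ⇒ h* = (21/8)/6 = 0.4375.

On y'=λy, z=hλ:
  k1=λy_n ⇒ h·k1=z·y_n;  k2=λ(1+8/15z)y_n ⇒ h·k2=z(1+8/15z)y_n
  y_{n+1}/y_n = 1 + 2/7z + 5/7z(1+8/15z) = 1 + z + 8/21z²
  R(z) = 1 + z + 8/21z².

Need |R(x)|<1, x<0.
x=-1.08: |R|=0.3643
R=1: x+8/21x²=0 ⇒ x=−21/8=-2.6250; min R=1−1/(4·8/21)=0.3438>−1
Confirm numerically:
  x=-2.194: |R|=0.63977 <1
  x=-2.020: |R|=0.53444 <1
  x=-1.324: |R|=0.34380 <1
  x=-2.957: |R|=1.37399 >1
  x=-2.890: |R|=1.29175 >1
Stable set (-2.6250, 0).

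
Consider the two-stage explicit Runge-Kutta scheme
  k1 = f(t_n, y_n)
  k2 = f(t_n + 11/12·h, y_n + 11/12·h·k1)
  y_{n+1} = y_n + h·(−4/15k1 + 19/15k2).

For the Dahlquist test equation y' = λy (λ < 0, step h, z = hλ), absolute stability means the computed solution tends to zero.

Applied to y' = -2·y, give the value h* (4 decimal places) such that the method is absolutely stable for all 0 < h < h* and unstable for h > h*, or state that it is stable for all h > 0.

(-0.8612,0); λ=-2 ⇒ h* = (180/209)/2 = 0.4306.

Test eqn y'=λy, z=hλ:
  k1=λy_n ⇒ h·k1=z·y_n;  k2=λ(1+11/12z)y_n ⇒ h·k2=z(1+11/12z)y_n
  y_{n+1}/y_n = 1 − 4/15z + 19/15z(1+11/12z) = 1 + z + 209/180z²
  R(z) = 1 + z + 209/180z².

Find x<0 with |R(x)|<1.
x=-0.67: |R|=0.8512
R=1: x+209/180x²=0 ⇒ x=−180/209=-0.8612; min R=1−1/(4·209/180)=0.7847>−1
Confirm numerically:
  x=-0.791: |R|=0.93549 <1
  x=-0.739: |R|=0.89511 <1
  x=-0.727: |R|=0.88668 <1
  x=-0.364: |R|=0.78984 <1
  x=-1.214: |R|=1.49724 >1
  x=-1.122: |R|=1.33970 >1
  x=-1.003: |R|=1.16509 >1
Stable set (-0.8612, 0).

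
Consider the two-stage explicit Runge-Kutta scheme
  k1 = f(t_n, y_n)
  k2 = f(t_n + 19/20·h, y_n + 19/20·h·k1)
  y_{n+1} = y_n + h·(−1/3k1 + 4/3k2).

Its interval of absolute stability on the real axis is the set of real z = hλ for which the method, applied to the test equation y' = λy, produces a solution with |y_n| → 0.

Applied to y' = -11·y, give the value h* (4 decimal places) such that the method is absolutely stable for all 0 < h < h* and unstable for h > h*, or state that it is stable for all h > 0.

(-0.7895,0); λ=-11 ⇒ h* = (15/19)/11 = 0.0718.

Set f=λy, z=hλ:
  k1=λy_n ⇒ h·k1=z·y_n;  k2=λ(1+19/20z)y_n ⇒ h·k2=z(1+19/20z)y_n
  y_{n+1}/y_n = 1 − 1/3z + 4/3z(1+19/20z) = 1 + z + 19/15z²
  R(z) = 1 + z + 19/15z².

Find x<0 with |R(x)|<1.
x=-1.71: |R|=2.9939
R=1: x+19/15x²=0 ⇒ x=−15/19=-0.7895; min R=1−1/(4·19/15)=0.8026>−1
Confirm numerically:
  x=-0.543: |R|=0.83048 <1
  x=-0.478: |R|=0.81141 <1
  x=-0.354: |R|=0.80473 <1
  x=-0.342: |R|=0.80615 <1
  x=-1.315: |R|=1.87535 >1
  x=-1.252: |R|=1.73351 >1
Stable set (-0.7895, 0).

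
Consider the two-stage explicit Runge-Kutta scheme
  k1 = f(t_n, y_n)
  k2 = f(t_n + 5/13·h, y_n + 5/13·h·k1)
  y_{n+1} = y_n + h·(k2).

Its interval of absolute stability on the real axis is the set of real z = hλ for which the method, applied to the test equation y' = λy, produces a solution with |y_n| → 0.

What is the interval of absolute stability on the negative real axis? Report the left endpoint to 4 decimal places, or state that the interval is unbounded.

On y'=λy, z=hλ:
  k1=λy_n ⇒ h·k1=z·y_n;  k2=λ(1+5/13z)y_n ⇒ h·k2=z(1+5/13z)y_n
  y_{n+1}/y_n = 1 + z(1+5/13z) = 1 + z + 5/13z²
  ⇒ R(z) = 1 + z + 5/13z².

Need |R(x)|<1, x<0.
x=-1.18: |R|=0.3555
R=1: x+5/13x²=0 ⇒ x=−13/5=-2.6000; min R=1−1/(4·5/13)=0.3500>−1
Confirm numerically:
  x=-2.379: |R|=0.79779 <1
  x=-1.959: |R|=0.51703 <1
  x=-1.599: |R|=0.38438 <1
  x=-1.325: |R|=0.35024 <1
  x=-3.052: |R|=1.53058 >1
  x=-2.646: |R|=1.04681 >1
Interval (-2.6000, 0).

z∈(-2.6000,0).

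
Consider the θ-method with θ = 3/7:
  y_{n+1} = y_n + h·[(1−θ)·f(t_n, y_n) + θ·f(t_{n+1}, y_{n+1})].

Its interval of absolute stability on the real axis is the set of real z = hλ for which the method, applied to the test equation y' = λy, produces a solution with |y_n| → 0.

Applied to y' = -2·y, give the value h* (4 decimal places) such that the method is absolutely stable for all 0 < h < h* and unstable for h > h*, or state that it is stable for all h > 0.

(-14.0000,0); λ=-2 ⇒ h* = (14)/2 = 7.0000.

Set f=λy, z=hλ:
  y_{n+1} = y_n + z·[4/7·y_n + 3/7·y_{n+1}] ⇒ (1 − 3/7z)y_{n+1} = (1 + 4/7z)y_n
  Hence R(z) = (1 + 4/7z)/(1 − 3/7z).

Boundary: |R(x)|=1, x<0.
x=-1.17: |R|=0.2207
R=−1: 1+4/7x = −1+3/7x ⇒ -1/7x=2 ⇒ x=2/(-1/7)=-14.0000
Confirm numerically:
  x=-12.904: |R|=0.97602 <1
  x=-7.489: |R|=0.77904 <1
  x=-6.058: |R|=0.68452 <1
  x=-14.154: |R|=1.00311 >1
  x=-14.136: |R|=1.00275 >1
Interval (-14.0000, 0).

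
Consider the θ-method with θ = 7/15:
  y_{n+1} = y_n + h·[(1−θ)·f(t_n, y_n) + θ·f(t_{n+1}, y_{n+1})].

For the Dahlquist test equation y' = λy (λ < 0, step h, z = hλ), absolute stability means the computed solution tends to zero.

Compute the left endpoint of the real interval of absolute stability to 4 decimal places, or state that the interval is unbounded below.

With y'=λy (z=hλ):
  y_{n+1} = y_n + z·[8/15·y_n + 7/15·y_{n+1}] ⇒ (1 − 7/15z)y_{n+1} = (1 + 8/15z)y_n
  so R(z) = (1 + 8/15z)/(1 − 7/15z).

Solve |R(x)|<1 on ℝ⁻.
x=-1.49: |R|=0.1211
R=−1: 1+8/15x = −1+7/15x ⇒ -1/15x=2 ⇒ x=2/(-1/15)=-30.0000
Confirm numerically:
  x=-28.060: |R|=0.99082 <1
  x=-23.670: |R|=0.96497 <1
  x=-19.828: |R|=0.93386 <1
  x=-30.494: |R|=1.00216 >1
  x=-30.469: |R|=1.00205 >1
So |R|<1 on (-30.0000, 0).

left endpoint -30.0000.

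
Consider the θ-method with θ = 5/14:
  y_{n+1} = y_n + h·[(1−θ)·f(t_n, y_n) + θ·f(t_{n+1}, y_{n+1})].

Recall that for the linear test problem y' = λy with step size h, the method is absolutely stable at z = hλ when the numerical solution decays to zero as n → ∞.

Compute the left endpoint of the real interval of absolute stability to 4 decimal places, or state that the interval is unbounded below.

On y'=λy, z=hλ:
  y_{n+1} = y_n + z·[9/14·y_n + 5/14·y_{n+1}] ⇒ (1 − 5/14z)y_{n+1} = (1 + 9/14z)y_n
  R(z) = (1 + 9/14z)/(1 − 5/14z).

Solve |R(x)|<1 on ℝ⁻.
x=-1.61: |R|=0.0222
R=−1: 1+9/14x = −1+5/14x ⇒ -2/7x=2 ⇒ x=2/(-2/7)=-7.0000
Confirm numerically:
  x=-6.799: |R|=0.98325 <1
  x=-6.333: |R|=0.94157 <1
  x=-3.551: |R|=0.56555 <1
  x=-2.965: |R|=0.44007 <1
  x=-7.457: |R|=1.03564 >1
  x=-7.163: |R|=1.01309 >1
Interval (-7.0000, 0).

z* = -7.0000.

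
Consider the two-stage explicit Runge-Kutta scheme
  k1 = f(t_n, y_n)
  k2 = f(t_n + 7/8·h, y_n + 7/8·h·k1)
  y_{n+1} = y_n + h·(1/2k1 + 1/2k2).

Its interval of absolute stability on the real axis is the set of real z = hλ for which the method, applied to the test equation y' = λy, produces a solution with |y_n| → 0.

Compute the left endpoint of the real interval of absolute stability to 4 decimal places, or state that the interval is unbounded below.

Test eqn y'=λy, z=hλ:
  k1=λy_n ⇒ h·k1=z·y_n;  k2=λ(1+7/8z)y_n ⇒ h·k2=z(1+7/8z)y_n
  y_{n+1}/y_n = 1 + 1/2z + 1/2z(1+7/8z) = 1 + z + 7/16z²
  ⇒ R(z) = 1 + z + 7/16z².

Find x<0 with |R(x)|<1.
x=-1.05: |R|=0.4323
R=1: x+7/16x²=0 ⇒ x=−16/7=-2.2857; min R=1−1/(4·7/16)=0.4286>−1
Confirm numerically:
  x=-2.149: |R|=0.87146 <1
  x=-2.008: |R|=0.75603 <1
  x=-1.534: |R|=0.49551 <1
  x=-1.360: |R|=0.44920 <1
  x=-2.797: |R|=1.62565 >1
  x=-2.532: |R|=1.27282 >1
  x=-2.489: |R|=1.22137 >1
Interval (-2.2857, 0).

z* = -2.2857.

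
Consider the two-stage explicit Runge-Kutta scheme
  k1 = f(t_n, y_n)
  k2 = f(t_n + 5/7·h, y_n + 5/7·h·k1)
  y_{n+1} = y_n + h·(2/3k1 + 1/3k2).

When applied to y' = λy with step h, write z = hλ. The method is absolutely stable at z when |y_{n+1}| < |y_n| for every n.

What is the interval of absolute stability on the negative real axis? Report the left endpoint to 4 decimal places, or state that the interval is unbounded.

With y'=λy (z=hλ):
  k1=λy_n ⇒ h·k1=z·y_n;  k2=λ(1+5/7z)y_n ⇒ h·k2=z(1+5/7z)y_n
  y_{n+1}/y_n = 1 + 2/3z + 1/3z(1+5/7z) = 1 + z + 5/21z²
  so R(z) = 1 + z + 5/21z².

Need |R(x)|<1, x<0.
x=-1.17: |R|=0.1559
R=1: x+5/21x²=0 ⇒ x=−21/5=-4.2000; min R=1−1/(4·5/21)=-0.0500>−1
Confirm numerically:
  x=-2.943: |R|=0.11920 <1
  x=-2.700: |R|=0.03571 <1
  x=-2.433: |R|=0.02360 <1
  x=-4.800: |R|=1.68571 >1
  x=-4.564: |R|=1.39555 >1
Interval (-4.2000, 0).

z∈(-4.2000,0).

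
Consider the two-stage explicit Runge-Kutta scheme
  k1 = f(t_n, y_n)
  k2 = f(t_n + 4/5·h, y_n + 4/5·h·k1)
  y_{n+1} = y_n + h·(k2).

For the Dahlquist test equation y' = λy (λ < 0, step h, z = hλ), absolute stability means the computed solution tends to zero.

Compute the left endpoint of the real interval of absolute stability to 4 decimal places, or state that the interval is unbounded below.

On y'=λy, z=hλ:
  k1=λy_n ⇒ h·k1=z·y_n;  k2=λ(1+4/5z)y_n ⇒ h·k2=z(1+4/5z)y_n
  y_{n+1}/y_n = 1 + z(1+4/5z) = 1 + z + 4/5z²
  Hence R(z) = 1 + z + 4/5z².

Need |R(x)|<1, x<0.
x=-1.61: |R|=1.4637
R=1: x+4/5x²=0 ⇒ x=−5/4=-1.2500; min R=1−1/(4·4/5)=0.6875>−1
Confirm numerically:
  x=-1.070: |R|=0.84592 <1
  x=-0.775: |R|=0.70550 <1
  x=-0.769: |R|=0.70409 <1
  x=-0.673: |R|=0.68934 <1
  x=-1.712: |R|=1.63276 >1
  x=-1.697: |R|=1.60685 >1
So |R|<1 on (-1.2500, 0).

left endpoint -1.2500.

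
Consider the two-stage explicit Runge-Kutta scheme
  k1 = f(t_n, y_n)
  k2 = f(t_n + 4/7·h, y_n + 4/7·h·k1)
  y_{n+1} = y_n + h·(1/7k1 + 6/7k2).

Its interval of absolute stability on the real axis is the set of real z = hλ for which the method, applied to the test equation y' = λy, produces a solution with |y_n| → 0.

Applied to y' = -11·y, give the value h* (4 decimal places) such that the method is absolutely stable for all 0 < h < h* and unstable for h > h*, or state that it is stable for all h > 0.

(-2.0417,0); λ=-11 ⇒ h* = (49/24)/11 = 0.1856.

Set f=λy, z=hλ:
  k1=λy_n ⇒ h·k1=z·y_n;  k2=λ(1+4/7z)y_n ⇒ h·k2=z(1+4/7z)y_n
  y_{n+1}/y_n = 1 + 1/7z + 6/7z(1+4/7z) = 1 + z + 24/49z²
  R(z) = 1 + z + 24/49z².

Boundary: |R(x)|=1, x<0.
x=-0.65: |R|=0.5569
R=1: x+24/49x²=0 ⇒ x=−49/24=-2.0417; min R=1−1/(4·24/49)=0.4896>−1
Confirm numerically:
  x=-1.661: |R|=0.69031 <1
  x=-1.541: |R|=0.62211 <1
  x=-1.496: |R|=0.60017 <1
  x=-2.512: |R|=1.57868 >1
  x=-2.499: |R|=1.55978 >1
  x=-2.176: |R|=1.14317 >1
So |R|<1 on (-2.0417, 0).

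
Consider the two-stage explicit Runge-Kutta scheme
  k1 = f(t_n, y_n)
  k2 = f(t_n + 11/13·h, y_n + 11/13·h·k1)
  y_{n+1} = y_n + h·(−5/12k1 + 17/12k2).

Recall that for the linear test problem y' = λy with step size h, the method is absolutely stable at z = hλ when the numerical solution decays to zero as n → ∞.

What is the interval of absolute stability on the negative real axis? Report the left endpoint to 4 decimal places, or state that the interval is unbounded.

With y'=λy (z=hλ):
  k1=λy_n ⇒ h·k1=z·y_n;  k2=λ(1+11/13z)y_n ⇒ h·k2=z(1+11/13z)y_n
  y_{n+1}/y_n = 1 − 5/12z + 17/12z(1+11/13z) = 1 + z + 187/156z²
  ⇒ R(z) = 1 + z + 187/156z².

Boundary: |R(x)|=1, x<0.
x=-0.91: |R|=1.0827
R=1: x+187/156x²=0 ⇒ x=−156/187=-0.8342; min R=1−1/(4·187/156)=0.7914>−1
Confirm numerically:
  x=-0.678: |R|=0.87303 <1
  x=-0.518: |R|=0.80364 <1
  x=-0.344: |R|=0.79785 <1
  x=-1.320: |R|=1.76865 >1
  x=-1.318: |R|=1.76432 >1
Stable set (-0.8342, 0).

(-0.8342, 0).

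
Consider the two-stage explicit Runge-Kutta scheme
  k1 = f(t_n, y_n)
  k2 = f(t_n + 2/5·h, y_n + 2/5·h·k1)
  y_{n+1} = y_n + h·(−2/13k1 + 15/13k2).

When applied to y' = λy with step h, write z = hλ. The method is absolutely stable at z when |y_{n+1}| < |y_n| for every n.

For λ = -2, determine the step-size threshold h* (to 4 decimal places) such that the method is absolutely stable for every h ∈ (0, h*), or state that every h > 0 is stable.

Set f=λy, z=hλ:
  k1=λy_n ⇒ h·k1=z·y_n;  k2=λ(1+2/5z)y_n ⇒ h·k2=z(1+2/5z)y_n
  y_{n+1}/y_n = 1 − 2/13z + 15/13z(1+2/5z) = 1 + z + 6/13z²
  ⇒ R(z) = 1 + z + 6/13z².

Boundary: |R(x)|=1, x<0.
x=-1.51: |R|=0.5424
R=1: x+6/13x²=0 ⇒ x=−13/6=-2.1667; min R=1−1/(4·6/13)=0.4583>−1
Confirm numerically:
  x=-2.020: |R|=0.86326 <1
  x=-1.618: |R|=0.59027 <1
  x=-1.513: |R|=0.54354 <1
  x=-0.991: |R|=0.46227 <1
  x=-2.740: |R|=1.72505 >1
  x=-2.355: |R|=1.20470 >1
So |R|<1 on (-2.1667, 0).

(-2.1667,0); λ=-2 ⇒ h* = (13/6)/2 = 1.0833.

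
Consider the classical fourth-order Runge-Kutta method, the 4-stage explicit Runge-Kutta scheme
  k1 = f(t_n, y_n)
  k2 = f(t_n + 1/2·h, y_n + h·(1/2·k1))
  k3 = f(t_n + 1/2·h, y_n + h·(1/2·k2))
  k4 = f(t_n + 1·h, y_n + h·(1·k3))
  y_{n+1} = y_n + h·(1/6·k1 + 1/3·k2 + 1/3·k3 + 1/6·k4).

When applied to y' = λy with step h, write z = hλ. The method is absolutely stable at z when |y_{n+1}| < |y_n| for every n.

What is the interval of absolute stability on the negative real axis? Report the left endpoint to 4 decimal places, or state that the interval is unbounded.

On y'=λy, z=hλ:
  order 4, 4-stage ⇒ R(z)=1+z+z^2/2+z^3/6+z^4/24
  (e.g. R(-1.06)=0.35590, |R|=0.35590)

Need |R(x)|<1, x<0.
x=-1.06: |R|=0.3559
|R(-2.96)|=1.2970 |R(-2.67)|=0.8396 |R(-1.63)|=0.2708
Bisect:
  x_lo=-3.2936 |R|=2.0787  x_hi=-0.1111 |R|=0.8949
  mid=-1.70235 |R|=0.27435 →hi
  mid=-2.49798 |R|=0.64646 →hi
  mid=-2.89579 |R|=1.17979 →lo
  mid=-2.69689 |R|=0.87469 →hi
  mid=-2.79634 |R|=1.01678 →lo
  mid=-2.74661 |R|=0.94323 →hi
  mid=-2.77148 |R|=0.97937 →hi
  ...
  [-2.78546,-2.78527] ⇒ x*=-2.7853
Interval (-2.7853, 0).

z∈(-2.7853,0).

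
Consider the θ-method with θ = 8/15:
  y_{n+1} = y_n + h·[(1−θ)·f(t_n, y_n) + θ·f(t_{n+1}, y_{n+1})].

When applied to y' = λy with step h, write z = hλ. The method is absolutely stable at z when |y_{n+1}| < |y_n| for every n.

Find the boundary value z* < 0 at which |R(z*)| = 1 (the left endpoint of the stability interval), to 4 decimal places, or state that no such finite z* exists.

unbounded; (−∞, 0).

Set f=λy, z=hλ:
  y_{n+1} = y_n + z·[7/15·y_n + 8/15·y_{n+1}] ⇒ (1 − 8/15z)y_{n+1} = (1 + 7/15z)y_n
  R(z) = (1 + 7/15z)/(1 − 8/15z).

Find x<0 with |R(x)|<1.
x=-1.42: |R|=0.1920
x=-2: |R|=0.0323
x=-10: |R|=0.5789
x=-100: |R|=0.8405
θ=8/15≥1/2 ⇒ |1+7/15x|<|1−8/15x| ∀x<0 ⇒ unbounded interval.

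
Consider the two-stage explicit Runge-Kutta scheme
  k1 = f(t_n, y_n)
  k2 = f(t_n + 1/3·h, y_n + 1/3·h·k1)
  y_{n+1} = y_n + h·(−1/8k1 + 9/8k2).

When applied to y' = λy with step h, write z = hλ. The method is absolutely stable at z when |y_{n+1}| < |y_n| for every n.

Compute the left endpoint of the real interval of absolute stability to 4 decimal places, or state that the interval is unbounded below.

On y'=λy, z=hλ:
  k1=λy_n ⇒ h·k1=z·y_n;  k2=λ(1+1/3z)y_n ⇒ h·k2=z(1+1/3z)y_n
  y_{n+1}/y_n = 1 − 1/8z + 9/8z(1+1/3z) = 1 + z + 3/8z²
  R(z) = 1 + z + 3/8z².

Find x<0 with |R(x)|<1.
x=-1.22: |R|=0.3382
R=1: x+3/8x²=0 ⇒ x=−8/3=-2.6667; min R=1−1/(4·3/8)=0.3333>−1
Confirm numerically:
  x=-1.814: |R|=0.41997 <1
  x=-1.182: |R|=0.34192 <1
  x=-1.094: |R|=0.35481 <1
  x=-3.181: |R|=1.61354 >1
  x=-2.818: |R|=1.15992 >1
Interval (-2.6667, 0).

left endpoint -2.6667.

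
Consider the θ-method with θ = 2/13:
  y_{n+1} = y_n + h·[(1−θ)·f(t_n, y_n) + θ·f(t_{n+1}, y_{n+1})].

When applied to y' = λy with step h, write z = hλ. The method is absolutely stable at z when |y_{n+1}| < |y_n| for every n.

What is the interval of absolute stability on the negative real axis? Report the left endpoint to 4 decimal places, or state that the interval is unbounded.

Set f=λy, z=hλ:
  y_{n+1} = y_n + z·[11/13·y_n + 2/13·y_{n+1}] ⇒ (1 − 2/13z)y_{n+1} = (1 + 11/13z)y_n
  ⇒ R(z) = (1 + 11/13z)/(1 − 2/13z).

Find x<0 with |R(x)|<1.
x=-0.74: |R|=0.3356
R=−1: 1+11/13x = −1+2/13x ⇒ -9/13x=2 ⇒ x=2/(-9/13)=-2.8889
Confirm numerically:
  x=-2.755: |R|=0.93490 <1
  x=-2.412: |R|=0.75920 <1
  x=-2.296: |R|=0.69668 <1
  x=-3.434: |R|=1.24693 >1
  x=-3.143: |R|=1.11858 >1
  x=-2.993: |R|=1.04935 >1
So |R|<1 on (-2.8889, 0).

z∈(-2.8889,0).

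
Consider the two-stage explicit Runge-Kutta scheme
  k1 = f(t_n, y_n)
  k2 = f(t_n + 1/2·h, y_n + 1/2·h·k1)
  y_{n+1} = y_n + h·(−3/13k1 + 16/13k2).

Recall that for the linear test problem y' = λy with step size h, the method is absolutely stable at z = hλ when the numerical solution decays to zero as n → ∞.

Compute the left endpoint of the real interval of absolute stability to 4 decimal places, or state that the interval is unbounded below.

left endpoint -1.6250.

On y'=λy, z=hλ:
  k1=λy_n ⇒ h·k1=z·y_n;  k2=λ(1+1/2z)y_n ⇒ h·k2=z(1+1/2z)y_n
  y_{n+1}/y_n = 1 − 3/13z + 16/13z(1+1/2z) = 1 + z + 8/13z²
  so R(z) = 1 + z + 8/13z².

Need |R(x)|<1, x<0.
x=-0.45: |R|=0.6746
R=1: x+8/13x²=0 ⇒ x=−13/8=-1.6250; min R=1−1/(4·8/13)=0.5938>−1
Confirm numerically:
  x=-1.600: |R|=0.97538 <1
  x=-1.381: |R|=0.79264 <1
  x=-1.123: |R|=0.65308 <1
  x=-1.037: |R|=0.62477 <1
  x=-2.219: |R|=1.81113 >1
  x=-2.073: |R|=1.57151 >1
  x=-1.738: |R|=1.12086 >1
Stable set (-1.6250, 0).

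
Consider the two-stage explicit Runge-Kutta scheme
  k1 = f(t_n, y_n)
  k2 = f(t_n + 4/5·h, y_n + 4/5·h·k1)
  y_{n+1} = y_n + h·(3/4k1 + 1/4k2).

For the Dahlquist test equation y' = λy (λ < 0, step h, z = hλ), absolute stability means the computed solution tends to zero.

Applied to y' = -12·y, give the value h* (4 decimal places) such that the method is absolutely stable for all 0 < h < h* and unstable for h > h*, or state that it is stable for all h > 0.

On y'=λy, z=hλ:
  k1=λy_n ⇒ h·k1=z·y_n;  k2=λ(1+4/5z)y_n ⇒ h·k2=z(1+4/5z)y_n
  y_{n+1}/y_n = 1 + 3/4z + 1/4z(1+4/5z) = 1 + z + 1/5z²
  R(z) = 1 + z + 1/5z².

Boundary: |R(x)|=1, x<0.
x=-0.99: |R|=0.2060
R=1: x+1/5x²=0 ⇒ x=−5=-5.0000; min R=1−1/(4·1/5)=-0.2500>−1
Confirm numerically:
  x=-4.851: |R|=0.85544 <1
  x=-4.659: |R|=0.68226 <1
  x=-2.686: |R|=0.24308 <1
  x=-5.561: |R|=1.62394 >1
  x=-5.412: |R|=1.44595 >1
  x=-5.094: |R|=1.09577 >1
Interval (-5.0000, 0).

(-5.0000,0); λ=-12 ⇒ h* = (5)/12 = 0.4167.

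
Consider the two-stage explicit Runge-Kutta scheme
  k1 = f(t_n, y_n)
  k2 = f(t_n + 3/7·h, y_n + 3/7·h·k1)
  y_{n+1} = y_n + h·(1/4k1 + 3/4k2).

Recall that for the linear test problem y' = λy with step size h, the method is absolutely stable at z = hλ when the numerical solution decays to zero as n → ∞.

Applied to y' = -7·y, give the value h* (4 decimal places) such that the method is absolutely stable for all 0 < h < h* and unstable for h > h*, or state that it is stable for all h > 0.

With y'=λy (z=hλ):
  k1=λy_n ⇒ h·k1=z·y_n;  k2=λ(1+3/7z)y_n ⇒ h·k2=z(1+3/7z)y_n
  y_{n+1}/y_n = 1 + 1/4z + 3/4z(1+3/7z) = 1 + z + 9/28z²
  Hence R(z) = 1 + z + 9/28z².

Solve |R(x)|<1 on ℝ⁻.
x=-1.41: |R|=0.2290
R=1: x+9/28x²=0 ⇒ x=−28/9=-3.1111; min R=1−1/(4·9/28)=0.2222>−1
Confirm numerically:
  x=-3.016: |R|=0.90780 <1
  x=-2.421: |R|=0.46297 <1
  x=-1.624: |R|=0.22373 <1
  x=-3.666: |R|=1.65386 >1
  x=-3.403: |R|=1.31927 >1
  x=-3.132: |R|=1.02103 >1
So |R|<1 on (-3.1111, 0).

(-3.1111,0); λ=-7 ⇒ h* = (28/9)/7 = 0.4444.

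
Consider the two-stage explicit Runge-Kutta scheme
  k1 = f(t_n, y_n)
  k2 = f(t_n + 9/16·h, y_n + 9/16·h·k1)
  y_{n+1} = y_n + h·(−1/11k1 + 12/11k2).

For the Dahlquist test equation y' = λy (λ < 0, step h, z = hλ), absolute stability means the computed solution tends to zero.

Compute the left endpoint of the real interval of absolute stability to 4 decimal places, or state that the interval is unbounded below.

left endpoint -1.6296.

Test eqn y'=λy, z=hλ:
  k1=λy_n ⇒ h·k1=z·y_n;  k2=λ(1+9/16z)y_n ⇒ h·k2=z(1+9/16z)y_n
  y_{n+1}/y_n = 1 − 1/11z + 12/11z(1+9/16z) = 1 + z + 27/44z²
  Hence R(z) = 1 + z + 27/44z².

Find x<0 with |R(x)|<1.
x=-0.79: |R|=0.5930
R=1: x+27/44x²=0 ⇒ x=−44/27=-1.6296; min R=1−1/(4·27/44)=0.5926>−1
Confirm numerically:
  x=-1.265: |R|=0.71696 <1
  x=-1.107: |R|=0.64498 <1
  x=-1.072: |R|=0.63318 <1
  x=-0.907: |R|=0.59781 <1
  x=-2.178: |R|=1.73290 >1
  x=-1.935: |R|=1.36259 >1
  x=-1.891: |R|=1.30329 >1
Stable set (-1.6296, 0).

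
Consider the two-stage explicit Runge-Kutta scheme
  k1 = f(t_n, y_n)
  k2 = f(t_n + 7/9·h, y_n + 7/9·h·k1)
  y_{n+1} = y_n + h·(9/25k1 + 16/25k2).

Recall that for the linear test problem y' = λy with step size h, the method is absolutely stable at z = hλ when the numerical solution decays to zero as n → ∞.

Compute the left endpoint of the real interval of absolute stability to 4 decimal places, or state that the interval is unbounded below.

On y'=λy, z=hλ:
  k1=λy_n ⇒ h·k1=z·y_n;  k2=λ(1+7/9z)y_n ⇒ h·k2=z(1+7/9z)y_n
  y_{n+1}/y_n = 1 + 9/25z + 16/25z(1+7/9z) = 1 + z + 112/225z²
  R(z) = 1 + z + 112/225z².

Boundary: |R(x)|=1, x<0.
x=-0.39: |R|=0.6857
R=1: x+112/225x²=0 ⇒ x=−225/112=-2.0089; min R=1−1/(4·112/225)=0.4978>−1
Confirm numerically:
  x=-1.798: |R|=0.81122 <1
  x=-1.571: |R|=0.65754 <1
  x=-1.062: |R|=0.49942 <1
  x=-1.015: |R|=0.49782 <1
  x=-2.374: |R|=1.43141 >1
  x=-2.260: |R|=1.28245 >1
  x=-2.197: |R|=1.20568 >1
Interval (-2.0089, 0).

z* = -2.0089.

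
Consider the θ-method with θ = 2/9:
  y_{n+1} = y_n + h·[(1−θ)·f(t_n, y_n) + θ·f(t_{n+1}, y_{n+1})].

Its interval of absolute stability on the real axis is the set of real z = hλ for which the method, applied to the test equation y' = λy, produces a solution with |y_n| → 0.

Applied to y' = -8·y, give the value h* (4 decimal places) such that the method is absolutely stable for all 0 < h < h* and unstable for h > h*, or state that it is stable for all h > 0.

Test eqn y'=λy, z=hλ:
  y_{n+1} = y_n + z·[7/9·y_n + 2/9·y_{n+1}] ⇒ (1 − 2/9z)y_{n+1} = (1 + 7/9z)y_n
  R(z) = (1 + 7/9z)/(1 − 2/9z).

Solve |R(x)|<1 on ℝ⁻.
x=-1.64: |R|=0.2020
R=−1: 1+7/9x = −1+2/9x ⇒ -5/9x=2 ⇒ x=2/(-5/9)=-3.6000
Confirm numerically:
  x=-2.756: |R|=0.70921 <1
  x=-2.129: |R|=0.44524 <1
  x=-1.735: |R|=0.25221 <1
  x=-4.199: |R|=1.17215 >1
  x=-3.910: |R|=1.09215 >1
So |R|<1 on (-3.6000, 0).

(-3.6000,0); λ=-8 ⇒ h* = (18/5)/8 = 0.4500.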